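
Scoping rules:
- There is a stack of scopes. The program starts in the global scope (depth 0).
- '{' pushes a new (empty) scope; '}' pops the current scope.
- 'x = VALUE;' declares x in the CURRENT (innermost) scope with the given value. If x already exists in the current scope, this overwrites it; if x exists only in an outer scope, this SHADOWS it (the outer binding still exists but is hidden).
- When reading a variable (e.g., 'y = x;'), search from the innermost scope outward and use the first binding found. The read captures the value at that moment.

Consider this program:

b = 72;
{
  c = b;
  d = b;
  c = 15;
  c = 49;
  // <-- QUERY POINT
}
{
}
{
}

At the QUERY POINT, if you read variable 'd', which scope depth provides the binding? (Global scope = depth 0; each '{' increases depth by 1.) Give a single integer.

Answer: 1

Derivation:
Step 1: declare b=72 at depth 0
Step 2: enter scope (depth=1)
Step 3: declare c=(read b)=72 at depth 1
Step 4: declare d=(read b)=72 at depth 1
Step 5: declare c=15 at depth 1
Step 6: declare c=49 at depth 1
Visible at query point: b=72 c=49 d=72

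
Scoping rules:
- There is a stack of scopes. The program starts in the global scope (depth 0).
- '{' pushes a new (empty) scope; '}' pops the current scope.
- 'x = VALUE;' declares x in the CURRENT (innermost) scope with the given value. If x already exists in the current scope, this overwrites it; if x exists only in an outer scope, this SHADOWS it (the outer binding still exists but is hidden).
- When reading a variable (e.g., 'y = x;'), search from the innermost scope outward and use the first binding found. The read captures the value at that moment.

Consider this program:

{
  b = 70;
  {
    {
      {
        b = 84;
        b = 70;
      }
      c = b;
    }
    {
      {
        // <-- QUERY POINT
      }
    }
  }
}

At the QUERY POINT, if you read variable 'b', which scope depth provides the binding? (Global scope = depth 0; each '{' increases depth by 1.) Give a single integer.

Answer: 1

Derivation:
Step 1: enter scope (depth=1)
Step 2: declare b=70 at depth 1
Step 3: enter scope (depth=2)
Step 4: enter scope (depth=3)
Step 5: enter scope (depth=4)
Step 6: declare b=84 at depth 4
Step 7: declare b=70 at depth 4
Step 8: exit scope (depth=3)
Step 9: declare c=(read b)=70 at depth 3
Step 10: exit scope (depth=2)
Step 11: enter scope (depth=3)
Step 12: enter scope (depth=4)
Visible at query point: b=70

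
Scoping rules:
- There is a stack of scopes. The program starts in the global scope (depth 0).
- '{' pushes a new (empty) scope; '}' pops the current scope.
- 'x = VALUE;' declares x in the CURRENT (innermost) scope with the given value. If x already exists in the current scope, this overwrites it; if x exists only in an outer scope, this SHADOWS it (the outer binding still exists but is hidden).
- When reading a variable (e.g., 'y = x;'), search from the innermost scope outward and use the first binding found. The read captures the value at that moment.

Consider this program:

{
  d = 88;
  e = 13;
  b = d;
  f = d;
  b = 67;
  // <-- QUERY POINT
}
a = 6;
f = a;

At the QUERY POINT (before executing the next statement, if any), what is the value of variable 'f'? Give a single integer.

Answer: 88

Derivation:
Step 1: enter scope (depth=1)
Step 2: declare d=88 at depth 1
Step 3: declare e=13 at depth 1
Step 4: declare b=(read d)=88 at depth 1
Step 5: declare f=(read d)=88 at depth 1
Step 6: declare b=67 at depth 1
Visible at query point: b=67 d=88 e=13 f=88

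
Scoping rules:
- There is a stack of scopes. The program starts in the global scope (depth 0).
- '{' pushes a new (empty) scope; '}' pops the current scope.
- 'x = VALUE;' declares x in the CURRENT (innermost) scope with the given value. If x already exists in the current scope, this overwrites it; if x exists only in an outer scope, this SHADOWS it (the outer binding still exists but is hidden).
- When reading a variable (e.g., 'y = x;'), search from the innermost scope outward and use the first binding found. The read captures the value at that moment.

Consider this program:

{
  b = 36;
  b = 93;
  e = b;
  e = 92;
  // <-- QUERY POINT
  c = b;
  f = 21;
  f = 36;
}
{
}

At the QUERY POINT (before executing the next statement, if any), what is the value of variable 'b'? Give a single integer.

Step 1: enter scope (depth=1)
Step 2: declare b=36 at depth 1
Step 3: declare b=93 at depth 1
Step 4: declare e=(read b)=93 at depth 1
Step 5: declare e=92 at depth 1
Visible at query point: b=93 e=92

Answer: 93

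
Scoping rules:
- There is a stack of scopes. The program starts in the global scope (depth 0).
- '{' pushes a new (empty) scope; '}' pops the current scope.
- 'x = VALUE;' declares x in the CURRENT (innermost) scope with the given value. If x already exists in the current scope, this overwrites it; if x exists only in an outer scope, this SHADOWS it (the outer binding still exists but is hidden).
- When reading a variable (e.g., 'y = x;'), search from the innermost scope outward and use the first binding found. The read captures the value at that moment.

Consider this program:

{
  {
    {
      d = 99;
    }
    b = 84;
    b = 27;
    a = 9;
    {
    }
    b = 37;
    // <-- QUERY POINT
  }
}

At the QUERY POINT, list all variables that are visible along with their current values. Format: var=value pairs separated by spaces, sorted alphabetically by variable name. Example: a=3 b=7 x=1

Answer: a=9 b=37

Derivation:
Step 1: enter scope (depth=1)
Step 2: enter scope (depth=2)
Step 3: enter scope (depth=3)
Step 4: declare d=99 at depth 3
Step 5: exit scope (depth=2)
Step 6: declare b=84 at depth 2
Step 7: declare b=27 at depth 2
Step 8: declare a=9 at depth 2
Step 9: enter scope (depth=3)
Step 10: exit scope (depth=2)
Step 11: declare b=37 at depth 2
Visible at query point: a=9 b=37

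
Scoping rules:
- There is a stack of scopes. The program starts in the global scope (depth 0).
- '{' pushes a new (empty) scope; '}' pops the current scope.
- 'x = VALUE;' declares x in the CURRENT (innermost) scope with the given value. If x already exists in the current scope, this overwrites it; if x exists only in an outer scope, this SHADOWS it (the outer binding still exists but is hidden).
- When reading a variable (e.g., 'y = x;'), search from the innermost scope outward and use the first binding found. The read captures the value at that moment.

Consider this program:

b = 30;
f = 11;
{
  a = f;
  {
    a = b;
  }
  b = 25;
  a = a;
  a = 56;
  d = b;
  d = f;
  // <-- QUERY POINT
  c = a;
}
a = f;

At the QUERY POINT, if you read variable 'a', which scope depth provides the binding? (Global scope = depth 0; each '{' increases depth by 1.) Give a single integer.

Answer: 1

Derivation:
Step 1: declare b=30 at depth 0
Step 2: declare f=11 at depth 0
Step 3: enter scope (depth=1)
Step 4: declare a=(read f)=11 at depth 1
Step 5: enter scope (depth=2)
Step 6: declare a=(read b)=30 at depth 2
Step 7: exit scope (depth=1)
Step 8: declare b=25 at depth 1
Step 9: declare a=(read a)=11 at depth 1
Step 10: declare a=56 at depth 1
Step 11: declare d=(read b)=25 at depth 1
Step 12: declare d=(read f)=11 at depth 1
Visible at query point: a=56 b=25 d=11 f=11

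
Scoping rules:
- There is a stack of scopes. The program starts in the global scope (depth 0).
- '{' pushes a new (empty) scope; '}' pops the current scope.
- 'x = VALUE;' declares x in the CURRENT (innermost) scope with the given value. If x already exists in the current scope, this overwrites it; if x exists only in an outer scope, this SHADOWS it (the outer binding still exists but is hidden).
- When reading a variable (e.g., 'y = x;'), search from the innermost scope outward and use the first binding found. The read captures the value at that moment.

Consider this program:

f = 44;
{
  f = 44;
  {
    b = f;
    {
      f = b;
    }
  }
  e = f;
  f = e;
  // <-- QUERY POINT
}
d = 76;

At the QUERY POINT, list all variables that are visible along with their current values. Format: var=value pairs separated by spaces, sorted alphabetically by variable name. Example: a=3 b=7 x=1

Step 1: declare f=44 at depth 0
Step 2: enter scope (depth=1)
Step 3: declare f=44 at depth 1
Step 4: enter scope (depth=2)
Step 5: declare b=(read f)=44 at depth 2
Step 6: enter scope (depth=3)
Step 7: declare f=(read b)=44 at depth 3
Step 8: exit scope (depth=2)
Step 9: exit scope (depth=1)
Step 10: declare e=(read f)=44 at depth 1
Step 11: declare f=(read e)=44 at depth 1
Visible at query point: e=44 f=44

Answer: e=44 f=44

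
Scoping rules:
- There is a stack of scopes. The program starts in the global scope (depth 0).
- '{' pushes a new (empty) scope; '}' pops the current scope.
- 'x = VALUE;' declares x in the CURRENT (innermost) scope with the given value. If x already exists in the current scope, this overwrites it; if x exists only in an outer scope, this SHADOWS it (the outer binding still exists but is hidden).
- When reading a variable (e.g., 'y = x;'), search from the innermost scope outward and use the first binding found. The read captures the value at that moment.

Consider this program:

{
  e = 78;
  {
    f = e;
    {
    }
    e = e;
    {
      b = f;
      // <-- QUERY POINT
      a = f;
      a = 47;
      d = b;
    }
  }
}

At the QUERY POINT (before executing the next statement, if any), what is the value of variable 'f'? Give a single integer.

Answer: 78

Derivation:
Step 1: enter scope (depth=1)
Step 2: declare e=78 at depth 1
Step 3: enter scope (depth=2)
Step 4: declare f=(read e)=78 at depth 2
Step 5: enter scope (depth=3)
Step 6: exit scope (depth=2)
Step 7: declare e=(read e)=78 at depth 2
Step 8: enter scope (depth=3)
Step 9: declare b=(read f)=78 at depth 3
Visible at query point: b=78 e=78 f=78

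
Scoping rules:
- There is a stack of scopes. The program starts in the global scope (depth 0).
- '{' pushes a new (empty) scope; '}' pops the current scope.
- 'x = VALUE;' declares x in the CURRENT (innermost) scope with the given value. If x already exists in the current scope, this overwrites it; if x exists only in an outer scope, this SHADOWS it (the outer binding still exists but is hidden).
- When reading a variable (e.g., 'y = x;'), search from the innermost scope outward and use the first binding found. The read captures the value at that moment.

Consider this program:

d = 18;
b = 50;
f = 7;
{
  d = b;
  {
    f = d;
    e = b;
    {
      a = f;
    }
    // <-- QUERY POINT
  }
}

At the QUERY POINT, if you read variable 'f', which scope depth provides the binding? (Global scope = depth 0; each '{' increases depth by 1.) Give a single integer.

Step 1: declare d=18 at depth 0
Step 2: declare b=50 at depth 0
Step 3: declare f=7 at depth 0
Step 4: enter scope (depth=1)
Step 5: declare d=(read b)=50 at depth 1
Step 6: enter scope (depth=2)
Step 7: declare f=(read d)=50 at depth 2
Step 8: declare e=(read b)=50 at depth 2
Step 9: enter scope (depth=3)
Step 10: declare a=(read f)=50 at depth 3
Step 11: exit scope (depth=2)
Visible at query point: b=50 d=50 e=50 f=50

Answer: 2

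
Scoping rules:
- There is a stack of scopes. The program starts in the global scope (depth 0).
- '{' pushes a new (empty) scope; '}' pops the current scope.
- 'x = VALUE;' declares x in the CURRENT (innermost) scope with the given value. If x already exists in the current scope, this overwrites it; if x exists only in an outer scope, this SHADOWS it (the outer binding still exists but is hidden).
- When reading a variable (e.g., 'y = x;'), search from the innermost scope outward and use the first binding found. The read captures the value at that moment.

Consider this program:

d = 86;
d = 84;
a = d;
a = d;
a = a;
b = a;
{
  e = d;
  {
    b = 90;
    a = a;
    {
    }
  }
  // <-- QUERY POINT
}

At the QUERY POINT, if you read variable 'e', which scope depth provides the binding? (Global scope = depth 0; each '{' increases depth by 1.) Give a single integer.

Answer: 1

Derivation:
Step 1: declare d=86 at depth 0
Step 2: declare d=84 at depth 0
Step 3: declare a=(read d)=84 at depth 0
Step 4: declare a=(read d)=84 at depth 0
Step 5: declare a=(read a)=84 at depth 0
Step 6: declare b=(read a)=84 at depth 0
Step 7: enter scope (depth=1)
Step 8: declare e=(read d)=84 at depth 1
Step 9: enter scope (depth=2)
Step 10: declare b=90 at depth 2
Step 11: declare a=(read a)=84 at depth 2
Step 12: enter scope (depth=3)
Step 13: exit scope (depth=2)
Step 14: exit scope (depth=1)
Visible at query point: a=84 b=84 d=84 e=84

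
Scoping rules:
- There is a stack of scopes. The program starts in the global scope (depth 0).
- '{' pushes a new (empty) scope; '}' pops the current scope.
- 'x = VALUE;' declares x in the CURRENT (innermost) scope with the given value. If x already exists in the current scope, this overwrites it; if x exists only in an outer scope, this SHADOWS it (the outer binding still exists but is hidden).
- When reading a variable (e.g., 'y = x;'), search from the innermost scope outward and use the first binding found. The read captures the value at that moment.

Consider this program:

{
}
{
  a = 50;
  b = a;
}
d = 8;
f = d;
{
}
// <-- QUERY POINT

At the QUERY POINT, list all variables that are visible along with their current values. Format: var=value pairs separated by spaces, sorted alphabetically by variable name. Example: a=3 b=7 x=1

Answer: d=8 f=8

Derivation:
Step 1: enter scope (depth=1)
Step 2: exit scope (depth=0)
Step 3: enter scope (depth=1)
Step 4: declare a=50 at depth 1
Step 5: declare b=(read a)=50 at depth 1
Step 6: exit scope (depth=0)
Step 7: declare d=8 at depth 0
Step 8: declare f=(read d)=8 at depth 0
Step 9: enter scope (depth=1)
Step 10: exit scope (depth=0)
Visible at query point: d=8 f=8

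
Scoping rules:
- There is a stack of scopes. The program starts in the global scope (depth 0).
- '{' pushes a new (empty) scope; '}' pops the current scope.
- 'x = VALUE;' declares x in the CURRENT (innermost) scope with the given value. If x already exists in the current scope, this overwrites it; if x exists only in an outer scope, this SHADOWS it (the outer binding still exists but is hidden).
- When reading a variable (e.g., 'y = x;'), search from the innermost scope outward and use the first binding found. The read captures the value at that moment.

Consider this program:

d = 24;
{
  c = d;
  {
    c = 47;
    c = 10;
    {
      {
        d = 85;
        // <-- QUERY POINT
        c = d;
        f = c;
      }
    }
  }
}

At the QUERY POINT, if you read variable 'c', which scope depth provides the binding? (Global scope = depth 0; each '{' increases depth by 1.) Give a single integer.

Answer: 2

Derivation:
Step 1: declare d=24 at depth 0
Step 2: enter scope (depth=1)
Step 3: declare c=(read d)=24 at depth 1
Step 4: enter scope (depth=2)
Step 5: declare c=47 at depth 2
Step 6: declare c=10 at depth 2
Step 7: enter scope (depth=3)
Step 8: enter scope (depth=4)
Step 9: declare d=85 at depth 4
Visible at query point: c=10 d=85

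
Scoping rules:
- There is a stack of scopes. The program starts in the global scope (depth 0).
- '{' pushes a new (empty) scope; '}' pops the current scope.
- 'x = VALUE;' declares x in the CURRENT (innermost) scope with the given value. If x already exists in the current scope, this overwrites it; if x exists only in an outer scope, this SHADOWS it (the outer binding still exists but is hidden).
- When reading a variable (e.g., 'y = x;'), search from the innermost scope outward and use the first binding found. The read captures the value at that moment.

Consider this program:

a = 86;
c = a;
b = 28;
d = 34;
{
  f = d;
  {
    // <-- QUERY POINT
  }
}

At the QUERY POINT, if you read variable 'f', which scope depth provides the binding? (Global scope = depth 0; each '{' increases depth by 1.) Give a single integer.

Answer: 1

Derivation:
Step 1: declare a=86 at depth 0
Step 2: declare c=(read a)=86 at depth 0
Step 3: declare b=28 at depth 0
Step 4: declare d=34 at depth 0
Step 5: enter scope (depth=1)
Step 6: declare f=(read d)=34 at depth 1
Step 7: enter scope (depth=2)
Visible at query point: a=86 b=28 c=86 d=34 f=34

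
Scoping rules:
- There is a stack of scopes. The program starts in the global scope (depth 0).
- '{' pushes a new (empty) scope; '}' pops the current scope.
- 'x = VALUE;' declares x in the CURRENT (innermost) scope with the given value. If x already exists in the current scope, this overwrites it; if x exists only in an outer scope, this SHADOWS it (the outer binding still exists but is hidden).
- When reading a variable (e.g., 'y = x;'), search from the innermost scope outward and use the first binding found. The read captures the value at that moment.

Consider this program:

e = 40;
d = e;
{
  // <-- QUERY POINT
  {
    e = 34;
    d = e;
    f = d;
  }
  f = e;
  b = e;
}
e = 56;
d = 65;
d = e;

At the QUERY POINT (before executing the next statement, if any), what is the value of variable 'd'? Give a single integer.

Answer: 40

Derivation:
Step 1: declare e=40 at depth 0
Step 2: declare d=(read e)=40 at depth 0
Step 3: enter scope (depth=1)
Visible at query point: d=40 e=40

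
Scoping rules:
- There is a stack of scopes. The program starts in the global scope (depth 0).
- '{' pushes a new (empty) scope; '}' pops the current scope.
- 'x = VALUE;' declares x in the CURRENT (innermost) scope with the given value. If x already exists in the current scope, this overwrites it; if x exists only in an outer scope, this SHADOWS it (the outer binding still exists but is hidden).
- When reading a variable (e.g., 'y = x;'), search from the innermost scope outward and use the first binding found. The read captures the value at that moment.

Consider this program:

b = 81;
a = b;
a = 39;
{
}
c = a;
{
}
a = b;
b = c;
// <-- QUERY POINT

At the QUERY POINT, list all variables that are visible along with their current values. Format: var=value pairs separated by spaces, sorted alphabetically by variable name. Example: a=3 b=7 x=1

Answer: a=81 b=39 c=39

Derivation:
Step 1: declare b=81 at depth 0
Step 2: declare a=(read b)=81 at depth 0
Step 3: declare a=39 at depth 0
Step 4: enter scope (depth=1)
Step 5: exit scope (depth=0)
Step 6: declare c=(read a)=39 at depth 0
Step 7: enter scope (depth=1)
Step 8: exit scope (depth=0)
Step 9: declare a=(read b)=81 at depth 0
Step 10: declare b=(read c)=39 at depth 0
Visible at query point: a=81 b=39 c=39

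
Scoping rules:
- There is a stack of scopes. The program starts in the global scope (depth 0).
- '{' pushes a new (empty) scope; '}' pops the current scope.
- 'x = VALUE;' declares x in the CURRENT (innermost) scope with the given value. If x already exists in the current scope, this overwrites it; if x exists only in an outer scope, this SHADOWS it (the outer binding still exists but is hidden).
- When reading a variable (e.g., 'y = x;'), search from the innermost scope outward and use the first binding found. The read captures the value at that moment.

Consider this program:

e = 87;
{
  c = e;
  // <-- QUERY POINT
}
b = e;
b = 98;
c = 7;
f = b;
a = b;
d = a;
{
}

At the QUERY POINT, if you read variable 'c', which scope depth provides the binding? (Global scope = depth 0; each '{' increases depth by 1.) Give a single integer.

Answer: 1

Derivation:
Step 1: declare e=87 at depth 0
Step 2: enter scope (depth=1)
Step 3: declare c=(read e)=87 at depth 1
Visible at query point: c=87 e=87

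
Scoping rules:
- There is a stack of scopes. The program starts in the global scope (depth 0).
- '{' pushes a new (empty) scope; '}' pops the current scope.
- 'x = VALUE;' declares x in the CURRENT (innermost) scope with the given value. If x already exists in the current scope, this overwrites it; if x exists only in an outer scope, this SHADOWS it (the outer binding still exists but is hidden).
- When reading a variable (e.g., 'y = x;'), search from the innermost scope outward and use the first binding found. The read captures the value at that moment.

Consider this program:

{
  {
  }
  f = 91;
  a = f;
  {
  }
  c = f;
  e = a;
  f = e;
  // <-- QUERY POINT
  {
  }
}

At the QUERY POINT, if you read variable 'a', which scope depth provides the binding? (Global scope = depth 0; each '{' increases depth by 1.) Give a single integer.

Answer: 1

Derivation:
Step 1: enter scope (depth=1)
Step 2: enter scope (depth=2)
Step 3: exit scope (depth=1)
Step 4: declare f=91 at depth 1
Step 5: declare a=(read f)=91 at depth 1
Step 6: enter scope (depth=2)
Step 7: exit scope (depth=1)
Step 8: declare c=(read f)=91 at depth 1
Step 9: declare e=(read a)=91 at depth 1
Step 10: declare f=(read e)=91 at depth 1
Visible at query point: a=91 c=91 e=91 f=91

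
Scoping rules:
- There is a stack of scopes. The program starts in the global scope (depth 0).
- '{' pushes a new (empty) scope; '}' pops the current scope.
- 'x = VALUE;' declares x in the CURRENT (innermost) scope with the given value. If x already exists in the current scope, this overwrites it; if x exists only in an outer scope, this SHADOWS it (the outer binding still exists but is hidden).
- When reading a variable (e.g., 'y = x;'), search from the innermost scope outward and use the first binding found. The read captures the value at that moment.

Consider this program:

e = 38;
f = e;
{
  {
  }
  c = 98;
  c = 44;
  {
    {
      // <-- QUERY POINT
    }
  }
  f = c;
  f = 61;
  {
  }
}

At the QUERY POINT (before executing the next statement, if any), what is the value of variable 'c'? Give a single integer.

Step 1: declare e=38 at depth 0
Step 2: declare f=(read e)=38 at depth 0
Step 3: enter scope (depth=1)
Step 4: enter scope (depth=2)
Step 5: exit scope (depth=1)
Step 6: declare c=98 at depth 1
Step 7: declare c=44 at depth 1
Step 8: enter scope (depth=2)
Step 9: enter scope (depth=3)
Visible at query point: c=44 e=38 f=38

Answer: 44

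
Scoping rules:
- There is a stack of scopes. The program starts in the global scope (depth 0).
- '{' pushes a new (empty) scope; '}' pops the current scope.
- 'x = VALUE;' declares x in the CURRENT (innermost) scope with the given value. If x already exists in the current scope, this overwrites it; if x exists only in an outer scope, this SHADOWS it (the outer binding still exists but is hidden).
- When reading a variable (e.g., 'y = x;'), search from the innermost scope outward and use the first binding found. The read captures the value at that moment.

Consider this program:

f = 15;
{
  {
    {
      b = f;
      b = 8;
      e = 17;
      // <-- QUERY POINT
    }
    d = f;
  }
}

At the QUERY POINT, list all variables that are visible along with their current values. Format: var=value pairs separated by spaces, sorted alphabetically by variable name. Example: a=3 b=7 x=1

Answer: b=8 e=17 f=15

Derivation:
Step 1: declare f=15 at depth 0
Step 2: enter scope (depth=1)
Step 3: enter scope (depth=2)
Step 4: enter scope (depth=3)
Step 5: declare b=(read f)=15 at depth 3
Step 6: declare b=8 at depth 3
Step 7: declare e=17 at depth 3
Visible at query point: b=8 e=17 f=15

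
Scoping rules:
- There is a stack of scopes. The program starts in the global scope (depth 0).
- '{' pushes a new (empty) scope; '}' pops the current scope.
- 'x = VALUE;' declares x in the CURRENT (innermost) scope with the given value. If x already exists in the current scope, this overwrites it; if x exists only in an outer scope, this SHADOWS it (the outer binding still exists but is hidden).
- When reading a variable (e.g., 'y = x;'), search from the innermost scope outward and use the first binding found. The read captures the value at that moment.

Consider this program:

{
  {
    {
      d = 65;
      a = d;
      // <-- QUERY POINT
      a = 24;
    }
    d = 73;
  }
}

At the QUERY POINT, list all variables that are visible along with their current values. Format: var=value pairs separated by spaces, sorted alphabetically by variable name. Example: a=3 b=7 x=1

Step 1: enter scope (depth=1)
Step 2: enter scope (depth=2)
Step 3: enter scope (depth=3)
Step 4: declare d=65 at depth 3
Step 5: declare a=(read d)=65 at depth 3
Visible at query point: a=65 d=65

Answer: a=65 d=65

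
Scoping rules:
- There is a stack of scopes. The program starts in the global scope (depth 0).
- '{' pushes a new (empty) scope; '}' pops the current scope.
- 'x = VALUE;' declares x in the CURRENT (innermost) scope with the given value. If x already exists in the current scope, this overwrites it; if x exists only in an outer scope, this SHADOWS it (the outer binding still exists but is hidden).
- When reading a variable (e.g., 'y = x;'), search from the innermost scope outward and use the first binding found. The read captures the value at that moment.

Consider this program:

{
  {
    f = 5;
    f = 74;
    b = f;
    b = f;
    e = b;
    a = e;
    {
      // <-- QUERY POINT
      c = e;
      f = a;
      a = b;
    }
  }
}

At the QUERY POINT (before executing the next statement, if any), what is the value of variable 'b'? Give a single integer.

Answer: 74

Derivation:
Step 1: enter scope (depth=1)
Step 2: enter scope (depth=2)
Step 3: declare f=5 at depth 2
Step 4: declare f=74 at depth 2
Step 5: declare b=(read f)=74 at depth 2
Step 6: declare b=(read f)=74 at depth 2
Step 7: declare e=(read b)=74 at depth 2
Step 8: declare a=(read e)=74 at depth 2
Step 9: enter scope (depth=3)
Visible at query point: a=74 b=74 e=74 f=74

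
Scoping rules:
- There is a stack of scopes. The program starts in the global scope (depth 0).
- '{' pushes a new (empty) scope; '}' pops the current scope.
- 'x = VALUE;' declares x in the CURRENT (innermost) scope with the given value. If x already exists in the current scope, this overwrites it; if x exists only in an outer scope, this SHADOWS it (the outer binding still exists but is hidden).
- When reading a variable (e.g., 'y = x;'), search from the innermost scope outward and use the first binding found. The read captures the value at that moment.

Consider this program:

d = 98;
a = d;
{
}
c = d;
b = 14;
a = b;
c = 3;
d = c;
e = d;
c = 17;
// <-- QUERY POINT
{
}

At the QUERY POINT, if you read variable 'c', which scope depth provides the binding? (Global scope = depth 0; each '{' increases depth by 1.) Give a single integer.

Answer: 0

Derivation:
Step 1: declare d=98 at depth 0
Step 2: declare a=(read d)=98 at depth 0
Step 3: enter scope (depth=1)
Step 4: exit scope (depth=0)
Step 5: declare c=(read d)=98 at depth 0
Step 6: declare b=14 at depth 0
Step 7: declare a=(read b)=14 at depth 0
Step 8: declare c=3 at depth 0
Step 9: declare d=(read c)=3 at depth 0
Step 10: declare e=(read d)=3 at depth 0
Step 11: declare c=17 at depth 0
Visible at query point: a=14 b=14 c=17 d=3 e=3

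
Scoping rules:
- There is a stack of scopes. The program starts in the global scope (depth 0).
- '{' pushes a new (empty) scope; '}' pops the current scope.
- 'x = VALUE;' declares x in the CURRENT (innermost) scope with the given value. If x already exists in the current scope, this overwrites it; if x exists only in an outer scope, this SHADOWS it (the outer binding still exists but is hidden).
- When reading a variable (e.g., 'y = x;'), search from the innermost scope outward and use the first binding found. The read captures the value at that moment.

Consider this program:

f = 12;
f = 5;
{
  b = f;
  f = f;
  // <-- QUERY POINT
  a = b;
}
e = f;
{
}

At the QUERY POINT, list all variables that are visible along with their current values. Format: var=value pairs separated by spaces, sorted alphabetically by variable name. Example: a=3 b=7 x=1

Step 1: declare f=12 at depth 0
Step 2: declare f=5 at depth 0
Step 3: enter scope (depth=1)
Step 4: declare b=(read f)=5 at depth 1
Step 5: declare f=(read f)=5 at depth 1
Visible at query point: b=5 f=5

Answer: b=5 f=5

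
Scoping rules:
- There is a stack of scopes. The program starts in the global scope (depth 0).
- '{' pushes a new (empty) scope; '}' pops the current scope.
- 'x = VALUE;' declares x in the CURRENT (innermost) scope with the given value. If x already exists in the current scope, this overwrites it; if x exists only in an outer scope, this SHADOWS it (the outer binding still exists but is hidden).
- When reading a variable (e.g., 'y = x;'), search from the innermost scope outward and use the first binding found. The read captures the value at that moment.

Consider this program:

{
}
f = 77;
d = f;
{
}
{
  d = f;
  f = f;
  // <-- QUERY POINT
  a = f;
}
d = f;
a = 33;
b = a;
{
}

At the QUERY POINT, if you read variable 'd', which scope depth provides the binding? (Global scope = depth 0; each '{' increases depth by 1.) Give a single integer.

Step 1: enter scope (depth=1)
Step 2: exit scope (depth=0)
Step 3: declare f=77 at depth 0
Step 4: declare d=(read f)=77 at depth 0
Step 5: enter scope (depth=1)
Step 6: exit scope (depth=0)
Step 7: enter scope (depth=1)
Step 8: declare d=(read f)=77 at depth 1
Step 9: declare f=(read f)=77 at depth 1
Visible at query point: d=77 f=77

Answer: 1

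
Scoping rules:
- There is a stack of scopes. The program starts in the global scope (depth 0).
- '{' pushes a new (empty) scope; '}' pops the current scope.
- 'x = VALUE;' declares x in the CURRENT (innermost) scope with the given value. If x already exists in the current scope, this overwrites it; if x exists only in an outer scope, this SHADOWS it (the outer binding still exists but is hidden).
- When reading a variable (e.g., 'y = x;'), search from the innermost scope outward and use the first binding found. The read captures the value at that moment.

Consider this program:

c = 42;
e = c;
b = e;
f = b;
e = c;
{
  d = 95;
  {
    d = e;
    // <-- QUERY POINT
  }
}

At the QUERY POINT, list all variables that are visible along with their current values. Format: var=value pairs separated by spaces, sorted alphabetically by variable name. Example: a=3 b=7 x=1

Step 1: declare c=42 at depth 0
Step 2: declare e=(read c)=42 at depth 0
Step 3: declare b=(read e)=42 at depth 0
Step 4: declare f=(read b)=42 at depth 0
Step 5: declare e=(read c)=42 at depth 0
Step 6: enter scope (depth=1)
Step 7: declare d=95 at depth 1
Step 8: enter scope (depth=2)
Step 9: declare d=(read e)=42 at depth 2
Visible at query point: b=42 c=42 d=42 e=42 f=42

Answer: b=42 c=42 d=42 e=42 f=42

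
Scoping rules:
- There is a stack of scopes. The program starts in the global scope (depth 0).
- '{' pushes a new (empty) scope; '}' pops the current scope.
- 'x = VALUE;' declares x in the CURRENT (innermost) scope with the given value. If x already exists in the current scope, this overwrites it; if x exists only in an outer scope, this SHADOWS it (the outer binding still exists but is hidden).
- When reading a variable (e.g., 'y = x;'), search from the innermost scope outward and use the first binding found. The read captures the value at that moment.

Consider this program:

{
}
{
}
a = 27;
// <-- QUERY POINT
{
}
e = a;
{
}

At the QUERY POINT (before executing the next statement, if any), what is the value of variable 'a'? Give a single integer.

Step 1: enter scope (depth=1)
Step 2: exit scope (depth=0)
Step 3: enter scope (depth=1)
Step 4: exit scope (depth=0)
Step 5: declare a=27 at depth 0
Visible at query point: a=27

Answer: 27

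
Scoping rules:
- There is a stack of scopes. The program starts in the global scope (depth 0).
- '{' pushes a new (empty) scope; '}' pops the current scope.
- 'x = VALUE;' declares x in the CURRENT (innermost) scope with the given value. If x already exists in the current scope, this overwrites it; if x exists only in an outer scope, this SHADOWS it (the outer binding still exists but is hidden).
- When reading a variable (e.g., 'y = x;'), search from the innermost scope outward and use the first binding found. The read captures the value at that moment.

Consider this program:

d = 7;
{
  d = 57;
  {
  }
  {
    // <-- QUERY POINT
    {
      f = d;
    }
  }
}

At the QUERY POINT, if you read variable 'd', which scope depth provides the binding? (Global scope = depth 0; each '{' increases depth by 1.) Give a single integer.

Step 1: declare d=7 at depth 0
Step 2: enter scope (depth=1)
Step 3: declare d=57 at depth 1
Step 4: enter scope (depth=2)
Step 5: exit scope (depth=1)
Step 6: enter scope (depth=2)
Visible at query point: d=57

Answer: 1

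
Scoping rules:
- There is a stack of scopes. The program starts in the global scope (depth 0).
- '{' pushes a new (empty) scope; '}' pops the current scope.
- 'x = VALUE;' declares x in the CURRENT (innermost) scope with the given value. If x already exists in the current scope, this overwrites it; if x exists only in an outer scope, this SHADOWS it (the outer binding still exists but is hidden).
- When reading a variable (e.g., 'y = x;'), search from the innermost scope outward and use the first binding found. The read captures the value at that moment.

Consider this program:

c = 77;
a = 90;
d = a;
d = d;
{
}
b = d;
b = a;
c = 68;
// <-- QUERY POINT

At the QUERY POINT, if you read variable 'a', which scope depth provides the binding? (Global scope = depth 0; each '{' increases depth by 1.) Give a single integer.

Step 1: declare c=77 at depth 0
Step 2: declare a=90 at depth 0
Step 3: declare d=(read a)=90 at depth 0
Step 4: declare d=(read d)=90 at depth 0
Step 5: enter scope (depth=1)
Step 6: exit scope (depth=0)
Step 7: declare b=(read d)=90 at depth 0
Step 8: declare b=(read a)=90 at depth 0
Step 9: declare c=68 at depth 0
Visible at query point: a=90 b=90 c=68 d=90

Answer: 0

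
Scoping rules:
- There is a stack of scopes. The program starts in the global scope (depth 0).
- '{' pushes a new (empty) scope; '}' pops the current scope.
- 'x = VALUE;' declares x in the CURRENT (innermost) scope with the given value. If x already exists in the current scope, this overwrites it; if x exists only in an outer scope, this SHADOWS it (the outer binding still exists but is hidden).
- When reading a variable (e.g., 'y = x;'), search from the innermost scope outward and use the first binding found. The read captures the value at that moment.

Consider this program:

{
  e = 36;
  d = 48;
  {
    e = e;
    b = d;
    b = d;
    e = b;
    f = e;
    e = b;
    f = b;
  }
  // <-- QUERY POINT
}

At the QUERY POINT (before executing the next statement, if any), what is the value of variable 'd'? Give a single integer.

Answer: 48

Derivation:
Step 1: enter scope (depth=1)
Step 2: declare e=36 at depth 1
Step 3: declare d=48 at depth 1
Step 4: enter scope (depth=2)
Step 5: declare e=(read e)=36 at depth 2
Step 6: declare b=(read d)=48 at depth 2
Step 7: declare b=(read d)=48 at depth 2
Step 8: declare e=(read b)=48 at depth 2
Step 9: declare f=(read e)=48 at depth 2
Step 10: declare e=(read b)=48 at depth 2
Step 11: declare f=(read b)=48 at depth 2
Step 12: exit scope (depth=1)
Visible at query point: d=48 e=36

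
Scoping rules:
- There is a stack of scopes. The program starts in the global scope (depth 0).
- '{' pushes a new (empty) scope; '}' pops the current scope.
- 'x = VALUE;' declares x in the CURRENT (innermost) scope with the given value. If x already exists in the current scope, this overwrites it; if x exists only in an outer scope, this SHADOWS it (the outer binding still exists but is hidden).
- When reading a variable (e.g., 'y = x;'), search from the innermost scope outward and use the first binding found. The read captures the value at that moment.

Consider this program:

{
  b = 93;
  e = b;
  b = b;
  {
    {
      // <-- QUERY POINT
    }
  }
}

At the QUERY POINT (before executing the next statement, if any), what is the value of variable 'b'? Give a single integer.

Step 1: enter scope (depth=1)
Step 2: declare b=93 at depth 1
Step 3: declare e=(read b)=93 at depth 1
Step 4: declare b=(read b)=93 at depth 1
Step 5: enter scope (depth=2)
Step 6: enter scope (depth=3)
Visible at query point: b=93 e=93

Answer: 93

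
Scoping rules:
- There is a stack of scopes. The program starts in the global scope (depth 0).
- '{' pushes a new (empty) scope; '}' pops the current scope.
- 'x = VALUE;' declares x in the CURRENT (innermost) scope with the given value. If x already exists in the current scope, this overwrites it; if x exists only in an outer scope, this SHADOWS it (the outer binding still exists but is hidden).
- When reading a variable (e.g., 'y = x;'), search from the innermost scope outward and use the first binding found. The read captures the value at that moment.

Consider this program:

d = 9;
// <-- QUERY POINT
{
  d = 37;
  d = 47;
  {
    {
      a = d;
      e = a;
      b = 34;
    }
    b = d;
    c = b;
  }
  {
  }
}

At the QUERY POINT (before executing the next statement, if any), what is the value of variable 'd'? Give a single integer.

Answer: 9

Derivation:
Step 1: declare d=9 at depth 0
Visible at query point: d=9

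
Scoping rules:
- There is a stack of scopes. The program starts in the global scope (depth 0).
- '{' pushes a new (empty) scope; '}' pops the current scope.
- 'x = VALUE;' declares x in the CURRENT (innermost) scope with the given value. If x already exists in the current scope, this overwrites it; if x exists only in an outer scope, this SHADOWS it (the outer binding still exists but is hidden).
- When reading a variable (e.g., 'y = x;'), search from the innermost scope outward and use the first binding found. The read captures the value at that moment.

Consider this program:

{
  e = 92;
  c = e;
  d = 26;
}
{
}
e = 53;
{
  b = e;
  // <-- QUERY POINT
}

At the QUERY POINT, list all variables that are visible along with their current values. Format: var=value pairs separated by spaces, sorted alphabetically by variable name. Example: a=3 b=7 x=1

Answer: b=53 e=53

Derivation:
Step 1: enter scope (depth=1)
Step 2: declare e=92 at depth 1
Step 3: declare c=(read e)=92 at depth 1
Step 4: declare d=26 at depth 1
Step 5: exit scope (depth=0)
Step 6: enter scope (depth=1)
Step 7: exit scope (depth=0)
Step 8: declare e=53 at depth 0
Step 9: enter scope (depth=1)
Step 10: declare b=(read e)=53 at depth 1
Visible at query point: b=53 e=53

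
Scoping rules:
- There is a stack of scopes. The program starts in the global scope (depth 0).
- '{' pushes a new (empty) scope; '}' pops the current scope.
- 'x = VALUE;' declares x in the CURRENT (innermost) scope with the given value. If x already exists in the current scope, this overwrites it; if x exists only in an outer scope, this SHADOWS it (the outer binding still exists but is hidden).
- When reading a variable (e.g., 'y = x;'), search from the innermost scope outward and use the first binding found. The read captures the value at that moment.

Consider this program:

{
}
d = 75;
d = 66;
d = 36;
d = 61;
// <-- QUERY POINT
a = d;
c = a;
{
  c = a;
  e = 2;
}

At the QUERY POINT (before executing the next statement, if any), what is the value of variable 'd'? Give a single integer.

Answer: 61

Derivation:
Step 1: enter scope (depth=1)
Step 2: exit scope (depth=0)
Step 3: declare d=75 at depth 0
Step 4: declare d=66 at depth 0
Step 5: declare d=36 at depth 0
Step 6: declare d=61 at depth 0
Visible at query point: d=61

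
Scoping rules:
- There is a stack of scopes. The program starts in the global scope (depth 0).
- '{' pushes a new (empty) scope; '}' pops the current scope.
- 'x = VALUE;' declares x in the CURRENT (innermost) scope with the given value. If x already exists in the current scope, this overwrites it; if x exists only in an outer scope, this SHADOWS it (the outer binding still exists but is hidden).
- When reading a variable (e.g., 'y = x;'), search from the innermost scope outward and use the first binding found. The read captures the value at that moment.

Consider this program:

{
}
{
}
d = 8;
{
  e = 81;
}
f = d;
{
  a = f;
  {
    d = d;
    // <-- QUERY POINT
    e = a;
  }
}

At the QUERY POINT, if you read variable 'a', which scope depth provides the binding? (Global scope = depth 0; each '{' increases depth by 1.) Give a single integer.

Step 1: enter scope (depth=1)
Step 2: exit scope (depth=0)
Step 3: enter scope (depth=1)
Step 4: exit scope (depth=0)
Step 5: declare d=8 at depth 0
Step 6: enter scope (depth=1)
Step 7: declare e=81 at depth 1
Step 8: exit scope (depth=0)
Step 9: declare f=(read d)=8 at depth 0
Step 10: enter scope (depth=1)
Step 11: declare a=(read f)=8 at depth 1
Step 12: enter scope (depth=2)
Step 13: declare d=(read d)=8 at depth 2
Visible at query point: a=8 d=8 f=8

Answer: 1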